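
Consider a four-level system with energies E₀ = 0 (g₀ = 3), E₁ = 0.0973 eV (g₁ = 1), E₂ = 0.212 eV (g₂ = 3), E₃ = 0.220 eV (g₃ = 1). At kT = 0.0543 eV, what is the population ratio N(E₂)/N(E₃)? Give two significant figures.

n₂/n₃ = (g₂/g₃) exp[−(E₂−E₃)/kT] = (3/1) × exp(−(-0.008 eV)/(0.0543 eV)) = (3/1) × exp(0.1473) = 3.5.

3.5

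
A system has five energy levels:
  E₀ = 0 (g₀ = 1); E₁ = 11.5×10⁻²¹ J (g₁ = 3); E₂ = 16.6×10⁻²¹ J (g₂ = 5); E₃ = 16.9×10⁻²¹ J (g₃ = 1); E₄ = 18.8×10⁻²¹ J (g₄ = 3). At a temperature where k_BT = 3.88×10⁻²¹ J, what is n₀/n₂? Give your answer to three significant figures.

n₀/n₂ = (g₀/g₂) exp[−(E₀−E₂)/kT] = (1/5) × exp(−(-16.6 ×10⁻²¹ J)/(3.88 ×10⁻²¹ J)) = (1/5) × exp(4.2784) = 14.4.

14.4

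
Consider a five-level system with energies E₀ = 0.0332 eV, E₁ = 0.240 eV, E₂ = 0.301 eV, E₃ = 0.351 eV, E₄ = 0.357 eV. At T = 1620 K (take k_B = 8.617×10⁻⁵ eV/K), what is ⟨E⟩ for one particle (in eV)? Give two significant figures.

0.13 eV

k_BT = 8.617×10⁻⁵ × 1620 K = 0.1396 eV.
Eᵢ/kT = 0.2378, 1.719, 2.156, 2.514, 2.557.
Z = Σ e^(−Eᵢ/kT) = e^(−0.2378) + e^(−1.719) + e^(−2.156) + e^(−2.514) + e^(−2.557) = 0.7884 + 0.1792 + 0.1158 + 0.08094 + 0.07754 = 1.242.
⟨E⟩ = Σ Eᵢ e^(−Eᵢ/kT) / Z = (0.0332·0.7884 + 0.240·0.1792 + 0.301·0.1158 + 0.351·0.08094 + 0.357·0.07754) / 1.242 = 0.13 eV.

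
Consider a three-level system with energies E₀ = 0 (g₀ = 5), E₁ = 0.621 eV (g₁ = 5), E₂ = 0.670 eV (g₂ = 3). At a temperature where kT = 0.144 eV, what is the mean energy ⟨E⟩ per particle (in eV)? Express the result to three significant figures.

Eᵢ/kT = 0, 4.3125, 4.6528.
Z = Σ gᵢe^(−Eᵢ/kT) = 5·e^(−0) + 5·e^(−4.3125) + 3·e^(−4.6528) = 5.0000 + 0.067000 + 0.028605 = 5.0956.
⟨E⟩ = Σ Eᵢ gᵢe^(−Eᵢ/kT) / Z = (0·5.0000 + 0.621·0.067000 + 0.670·0.028605) / 5.0956 = 0.0119 eV.

0.0119 eV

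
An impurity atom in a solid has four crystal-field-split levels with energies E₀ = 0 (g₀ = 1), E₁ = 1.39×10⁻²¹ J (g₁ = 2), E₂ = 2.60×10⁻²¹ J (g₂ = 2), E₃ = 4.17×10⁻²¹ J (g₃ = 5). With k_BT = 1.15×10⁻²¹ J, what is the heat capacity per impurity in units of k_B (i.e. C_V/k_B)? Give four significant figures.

Eᵢ/kT = 0, 1.20870, 2.26087, 3.62609.
Z = Σ gᵢe^(−Eᵢ/kT) = 1·e^(−0) + 2·e^(−1.20870) + 2·e^(−2.26087) + 5·e^(−3.62609) = 1.00000 + 0.597170 + 0.208519 + 0.133100 = 1.93879.
⟨E⟩ = 0.994044, ⟨E²⟩ = 2.51592.
C_V/k_B = (⟨E²⟩ − ⟨E⟩²)/(kT)² = (2.51592 − 0.988123)/1.32250 = 1.155.

1.155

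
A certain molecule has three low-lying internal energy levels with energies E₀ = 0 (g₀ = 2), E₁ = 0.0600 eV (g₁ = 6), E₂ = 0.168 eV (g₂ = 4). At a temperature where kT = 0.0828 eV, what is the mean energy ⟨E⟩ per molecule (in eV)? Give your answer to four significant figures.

0.04837 eV

Eᵢ/kT = 0, 0.724638, 2.02899.
Z = Σ gᵢe^(−Eᵢ/kT) = 2·e^(−0) + 6·e^(−0.724638) + 4·e^(−2.02899) = 2.00000 + 2.90700 + 0.525873 = 5.43287.
⟨E⟩ = Σ Eᵢ gᵢe^(−Eᵢ/kT) / Z = (0·2.00000 + 0.0600·2.90700 + 0.168·0.525873) / 5.43287 = 0.04837 eV.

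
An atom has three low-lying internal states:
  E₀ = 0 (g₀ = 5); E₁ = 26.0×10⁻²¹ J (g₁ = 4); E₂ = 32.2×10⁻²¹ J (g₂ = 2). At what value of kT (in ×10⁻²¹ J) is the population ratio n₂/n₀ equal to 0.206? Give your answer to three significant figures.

n₂/n₀ = (g₂/g₀) exp[−(E₂−E₀)/kT] = 0.206.
⇒ (E₂−E₀)/kT = ln((2/5)/0.206) = ln(1.9417) = 0.66356.
kT = 32.2 ×10⁻²¹ J / 0.66356 = 48.5 ×10⁻²¹ J.

48.5 ×10⁻²¹ J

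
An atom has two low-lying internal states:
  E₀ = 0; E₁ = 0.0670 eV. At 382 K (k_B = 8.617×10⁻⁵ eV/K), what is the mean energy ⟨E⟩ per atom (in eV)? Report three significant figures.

k_BT = 8.617×10⁻⁵ × 382 K = 0.032917 eV.
Eᵢ/kT = 0, 2.0354.
Z = Σ e^(−Eᵢ/kT) = e^(−0) + e^(−2.0354) = 1.0000 + 0.13063 = 1.1306.
⟨E⟩ = Σ Eᵢ e^(−Eᵢ/kT) / Z = (0·1.0000 + 0.0670·0.13063) / 1.1306 = 0.00774 eV.

0.00774 eV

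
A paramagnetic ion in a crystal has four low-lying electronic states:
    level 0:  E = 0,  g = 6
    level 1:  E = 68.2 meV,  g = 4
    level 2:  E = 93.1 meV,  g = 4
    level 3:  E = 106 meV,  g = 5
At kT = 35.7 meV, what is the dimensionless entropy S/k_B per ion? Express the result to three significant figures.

2.34

Eᵢ/kT = 0, 1.9104, 2.6078, 2.9692.
Z = Σ gᵢe^(−Eᵢ/kT) = 6·e^(−0) + 4·e^(−1.9104) + 4·e^(−2.6078) + 5·e^(−2.9692) = 6.0000 + 0.59208 + 0.29479 + 0.25672 = 7.1436.
⟨E⟩ = Σ EᵢPᵢ = 13.304 meV.
S/k_B = ln Z + ⟨E⟩/kT = ln(7.1436) + 13.304/35.7 = 1.9662 + 0.37266 = 2.34.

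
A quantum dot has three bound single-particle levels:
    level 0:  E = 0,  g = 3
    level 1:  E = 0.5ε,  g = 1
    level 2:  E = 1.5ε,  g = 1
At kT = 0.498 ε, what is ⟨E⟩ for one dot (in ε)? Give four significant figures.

0.07524 ε

Eᵢ/kT = 0, 1.00402, 3.01205.
Z = Σ gᵢe^(−Eᵢ/kT) = 3·e^(−0) + 1·e^(−1.00402) + 1·e^(−3.01205) = 3.00000 + 0.366404 + 0.0491907 = 3.41559.
⟨E⟩ = Σ Eᵢ gᵢe^(−Eᵢ/kT) / Z = (0·3.00000 + 0.5·0.366404 + 1.5·0.0491907) / 3.41559 = 0.07524 ε.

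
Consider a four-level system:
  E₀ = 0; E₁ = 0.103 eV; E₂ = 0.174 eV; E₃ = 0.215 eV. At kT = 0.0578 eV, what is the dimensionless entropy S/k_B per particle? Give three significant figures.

Eᵢ/kT = 0, 1.7820, 3.0104, 3.7197.
Z = Σ e^(−Eᵢ/kT) = e^(−0) + e^(−1.7820) + e^(−3.0104) + e^(−3.7197) = 1.0000 + 0.16830 + 0.049272 + 0.024241 = 1.2418.
⟨E⟩ = Σ EᵢPᵢ = 0.025060 eV.
S/k_B = ln Z + ⟨E⟩/kT = ln(1.2418) + 0.025060/0.0578 = 0.21656 + 0.43356 = 0.650.

0.650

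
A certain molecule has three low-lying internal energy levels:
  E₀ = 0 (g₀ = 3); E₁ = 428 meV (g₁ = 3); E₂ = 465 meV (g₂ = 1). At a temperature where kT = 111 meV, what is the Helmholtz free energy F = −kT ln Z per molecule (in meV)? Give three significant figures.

-125 meV

Eᵢ/kT = 0, 3.8559, 4.1892.
Z = Σ gᵢe^(−Eᵢ/kT) = 3·e^(−0) + 3·e^(−3.8559) + 1·e^(−4.1892) = 3.0000 + 0.063464 + 0.015158 = 3.0786.
F = −kT ln Z = −111 × ln(3.0786) = −111 × 1.1245 = -125 meV.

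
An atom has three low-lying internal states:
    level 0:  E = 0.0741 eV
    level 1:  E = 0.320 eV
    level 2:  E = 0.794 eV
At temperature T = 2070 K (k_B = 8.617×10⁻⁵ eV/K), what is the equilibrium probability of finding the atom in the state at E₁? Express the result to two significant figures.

0.20

k_BT = 8.617×10⁻⁵ × 2070 K = 0.1784 eV.
Eᵢ/kT = 0.4154, 1.794, 4.451.
Z = Σ e^(−Eᵢ/kT) = e^(−0.4154) + e^(−1.794) + e^(−4.451) = 0.6601 + 0.1663 + 0.01167 = 0.8381.
P₁ = e^(−E₁/kT) / Z = 0.1663/0.8381 = 0.20.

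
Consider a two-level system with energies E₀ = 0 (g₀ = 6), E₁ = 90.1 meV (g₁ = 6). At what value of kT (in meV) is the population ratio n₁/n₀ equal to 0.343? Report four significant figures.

n₁/n₀ = (g₁/g₀) exp[−(E₁−E₀)/kT] = 0.343.
⇒ (E₁−E₀)/kT = ln((6/6)/0.343) = ln(2.91545) = 1.07002.
kT = 90.1 meV / 1.07002 = 84.20 meV.

84.20 meV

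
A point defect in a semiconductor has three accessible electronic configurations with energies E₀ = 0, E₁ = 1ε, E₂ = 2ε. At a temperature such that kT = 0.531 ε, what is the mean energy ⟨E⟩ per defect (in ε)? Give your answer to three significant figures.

Eᵢ/kT = 0, 1.8832, 3.7665.
Z = Σ e^(−Eᵢ/kT) = e^(−0) + e^(−1.8832) + e^(−3.7665) = 1.0000 + 0.15210 + 0.023133 = 1.1752.
⟨E⟩ = Σ Eᵢ e^(−Eᵢ/kT) / Z = (0·1.0000 + 1·0.15210 + 2·0.023133) / 1.1752 = 0.169 ε.

0.169 ε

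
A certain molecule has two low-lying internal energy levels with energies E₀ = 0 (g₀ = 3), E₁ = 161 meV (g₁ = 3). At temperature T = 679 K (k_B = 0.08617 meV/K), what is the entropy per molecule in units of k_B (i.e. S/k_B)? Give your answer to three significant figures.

1.33

k_BT = 0.08617 × 679 K = 58.509 meV.
Eᵢ/kT = 0, 2.7517.
Z = Σ gᵢe^(−Eᵢ/kT) = 3·e^(−0) + 3·e^(−2.7517) = 3.0000 + 0.19146 = 3.1915.
⟨E⟩ = Σ EᵢPᵢ = 9.6585 meV.
S/k_B = ln Z + ⟨E⟩/kT = ln(3.1915) + 9.6585/58.509 = 1.1605 + 0.16508 = 1.33.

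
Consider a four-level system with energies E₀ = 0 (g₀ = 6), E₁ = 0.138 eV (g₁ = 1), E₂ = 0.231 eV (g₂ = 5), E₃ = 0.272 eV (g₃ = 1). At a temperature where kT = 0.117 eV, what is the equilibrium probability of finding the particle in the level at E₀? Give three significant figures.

0.845

Eᵢ/kT = 0, 1.1795, 1.9744, 2.3248.
Z = Σ gᵢe^(−Eᵢ/kT) = 6·e^(−0) + 1·e^(−1.1795) + 5·e^(−1.9744) + 1·e^(−2.3248) = 6.0000 + 0.30743 + 0.69422 + 0.097803 = 7.0995.
P₀ = g₀ e^(−E₀/kT) / Z = 6.0000/7.0995 = 0.845.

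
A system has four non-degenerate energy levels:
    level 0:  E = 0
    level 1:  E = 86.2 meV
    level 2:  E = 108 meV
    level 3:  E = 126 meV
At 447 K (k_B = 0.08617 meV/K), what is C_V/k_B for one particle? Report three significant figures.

0.980

k_BT = 0.08617 × 447 K = 38.518 meV.
Eᵢ/kT = 0, 2.2379, 2.8039, 3.2712.
Z = Σ e^(−Eᵢ/kT) = e^(−0) + e^(−2.2379) + e^(−2.8039) + e^(−3.2712) = 1.0000 + 0.10668 + 0.060573 + 0.037961 = 1.2052.
⟨E⟩ = 17.027 meV, ⟨E²⟩ = 1744.0 meV².
C_V/k_B = (⟨E²⟩ − ⟨E⟩²)/(kT)² = (1744.0 − 289.92)/1483.6 = 0.980.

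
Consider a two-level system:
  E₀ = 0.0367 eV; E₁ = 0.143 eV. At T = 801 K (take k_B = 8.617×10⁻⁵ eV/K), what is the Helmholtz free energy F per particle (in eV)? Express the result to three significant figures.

0.0233 eV

k_BT = 8.617×10⁻⁵ × 801 K = 0.069022 eV.
Eᵢ/kT = 0.53171, 2.0718.
Z = Σ e^(−Eᵢ/kT) = e^(−0.53171) + e^(−2.0718) = 0.58760 + 0.12596 = 0.71356.
F = −kT ln Z = −0.069022 × ln(0.71356) = −0.069022 × -0.33749 = 0.0233 eV.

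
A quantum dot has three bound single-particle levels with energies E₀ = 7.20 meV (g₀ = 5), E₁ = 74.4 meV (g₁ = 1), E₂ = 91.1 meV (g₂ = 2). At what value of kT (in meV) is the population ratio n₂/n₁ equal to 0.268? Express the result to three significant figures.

n₂/n₁ = (g₂/g₁) exp[−(E₂−E₁)/kT] = 0.268.
⇒ (E₂−E₁)/kT = ln((2/1)/0.268) = ln(7.4627) = 2.0099.
kT = 16.7 meV / 2.0099 = 8.31 meV.

8.31 meV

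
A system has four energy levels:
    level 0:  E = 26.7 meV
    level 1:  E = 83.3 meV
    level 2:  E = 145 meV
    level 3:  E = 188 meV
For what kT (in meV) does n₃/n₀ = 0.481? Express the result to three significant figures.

n₃/n₀ = exp[−(E₃−E₀)/kT] = 0.481.
⇒ (E₃−E₀)/kT = ln(1/0.481) = ln(2.0790) = 0.73189.
kT = 161.3 meV / 0.73189 = 220 meV.

220 meV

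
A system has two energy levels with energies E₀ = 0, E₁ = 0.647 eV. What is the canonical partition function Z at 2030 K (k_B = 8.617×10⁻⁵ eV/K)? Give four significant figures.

Z = 1.025

k_BT = 8.617×10⁻⁵ × 2030 K = 0.174925 eV.
Eᵢ/kT = 0, 3.69873.
Z = Σ e^(−Eᵢ/kT) = e^(−0) + e^(−3.69873) = 1.00000 + 0.0247549 = 1.02475.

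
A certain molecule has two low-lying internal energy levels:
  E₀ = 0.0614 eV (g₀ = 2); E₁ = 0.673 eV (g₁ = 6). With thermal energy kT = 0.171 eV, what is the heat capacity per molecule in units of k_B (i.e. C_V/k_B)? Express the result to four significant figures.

0.9136

Eᵢ/kT = 0.359064, 3.93567.
Z = Σ gᵢe^(−Eᵢ/kT) = 2·e^(−0.359064) + 6·e^(−3.93567) = 1.39666 + 0.117196 = 1.51386.
⟨E⟩ = 0.108747 eV, ⟨E²⟩ = 0.0385418 eV².
C_V/k_B = (⟨E²⟩ − ⟨E⟩²)/(kT)² = (0.0385418 − 0.0118259)/0.0292410 = 0.9136.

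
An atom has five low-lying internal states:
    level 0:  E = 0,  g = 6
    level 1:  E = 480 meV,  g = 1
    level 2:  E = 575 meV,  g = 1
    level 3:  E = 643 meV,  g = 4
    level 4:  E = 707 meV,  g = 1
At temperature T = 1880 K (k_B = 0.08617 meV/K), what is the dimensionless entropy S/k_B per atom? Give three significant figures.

1.92

k_BT = 0.08617 × 1880 K = 162.00 meV.
Eᵢ/kT = 0, 2.9630, 3.5494, 3.9691, 4.3642.
Z = Σ gᵢe^(−Eᵢ/kT) = 6·e^(−0) + 1·e^(−2.9630) + 1·e^(−3.5494) + 4·e^(−3.9691) + 1·e^(−4.3642) = 6.0000 + 0.051664 + 0.028742 + 0.075562 + 0.012725 = 6.1687.
⟨E⟩ = Σ EᵢPᵢ = 16.034 meV.
S/k_B = ln Z + ⟨E⟩/kT = ln(6.1687) + 16.034/162.00 = 1.8195 + 0.098975 = 1.92.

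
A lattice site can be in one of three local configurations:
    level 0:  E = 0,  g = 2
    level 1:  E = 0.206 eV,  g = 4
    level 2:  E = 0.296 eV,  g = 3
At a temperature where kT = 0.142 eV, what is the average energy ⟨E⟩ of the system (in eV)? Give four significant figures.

0.09170 eV

Eᵢ/kT = 0, 1.45070, 2.08451.
Z = Σ gᵢe^(−Eᵢ/kT) = 2·e^(−0) + 4·e^(−1.45070) + 3·e^(−2.08451) = 2.00000 + 0.937625 + 0.373104 = 3.31073.
⟨E⟩ = Σ Eᵢ gᵢe^(−Eᵢ/kT) / Z = (0·2.00000 + 0.206·0.937625 + 0.296·0.373104) / 3.31073 = 0.09170 eV.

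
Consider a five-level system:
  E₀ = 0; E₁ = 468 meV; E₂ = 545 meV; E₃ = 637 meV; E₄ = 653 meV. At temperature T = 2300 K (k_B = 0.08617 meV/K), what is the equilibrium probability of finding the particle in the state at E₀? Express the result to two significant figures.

0.81

k_BT = 0.08617 × 2300 K = 198.2 meV.
Eᵢ/kT = 0, 2.361, 2.750, 3.214, 3.295.
Z = Σ e^(−Eᵢ/kT) = e^(−0) + e^(−2.361) + e^(−2.750) + e^(−3.214) + e^(−3.295) = 1.000 + 0.09433 + 0.06393 + 0.04020 + 0.03707 = 1.236.
P₀ = e^(−E₀/kT) / Z = 1.000/1.236 = 0.81.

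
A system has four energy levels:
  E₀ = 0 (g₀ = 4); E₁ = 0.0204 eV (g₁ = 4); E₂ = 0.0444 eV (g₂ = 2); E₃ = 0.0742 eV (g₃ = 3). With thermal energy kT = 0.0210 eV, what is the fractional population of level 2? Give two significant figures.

0.041

Eᵢ/kT = 0, 0.9714, 2.114, 3.533.
Z = Σ gᵢe^(−Eᵢ/kT) = 4·e^(−0) + 4·e^(−0.9714) + 2·e^(−2.114) + 3·e^(−3.533) = 4.000 + 1.514 + 0.2415 + 0.08765 = 5.843.
P₂ = g₂ e^(−E₂/kT) / Z = 0.2415/5.843 = 0.041.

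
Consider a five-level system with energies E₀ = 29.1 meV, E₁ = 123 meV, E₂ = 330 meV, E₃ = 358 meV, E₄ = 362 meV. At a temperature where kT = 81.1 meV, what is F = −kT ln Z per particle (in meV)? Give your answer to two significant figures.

Eᵢ/kT = 0.3588, 1.517, 4.069, 4.414, 4.464.
Z = Σ e^(−Eᵢ/kT) = e^(−0.3588) + e^(−1.517) + e^(−4.069) + e^(−4.414) + e^(−4.464) = 0.6985 + 0.2194 + 0.01709 + 0.01211 + 0.01152 = 0.9586.
F = −kT ln Z = −81.1 × ln(0.9586) = −81.1 × -0.04228 = 3.4 meV.

3.4 meV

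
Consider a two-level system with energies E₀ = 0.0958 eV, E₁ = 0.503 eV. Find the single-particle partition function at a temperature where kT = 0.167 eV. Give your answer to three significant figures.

Z = 0.613

Eᵢ/kT = 0.57365, 3.0120.
Z = Σ e^(−Eᵢ/kT) = e^(−0.57365) + e^(−3.0120) = 0.56347 + 0.049193 = 0.61266.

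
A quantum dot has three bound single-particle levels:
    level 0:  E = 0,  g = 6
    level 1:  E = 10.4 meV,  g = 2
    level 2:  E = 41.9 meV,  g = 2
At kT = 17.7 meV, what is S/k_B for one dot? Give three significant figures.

2.14

Eᵢ/kT = 0, 0.58757, 2.3672.
Z = Σ gᵢe^(−Eᵢ/kT) = 6·e^(−0) + 2·e^(−0.58757) + 2·e^(−2.3672) = 6.0000 + 1.1114 + 0.18749 = 7.2989.
⟨E⟩ = Σ EᵢPᵢ = 2.6599 meV.
S/k_B = ln Z + ⟨E⟩/kT = ln(7.2989) + 2.6599/17.7 = 1.9877 + 0.15028 = 2.14.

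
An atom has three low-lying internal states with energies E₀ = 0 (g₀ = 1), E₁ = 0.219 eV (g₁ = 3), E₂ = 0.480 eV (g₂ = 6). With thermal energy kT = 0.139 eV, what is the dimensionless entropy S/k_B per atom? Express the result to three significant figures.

Eᵢ/kT = 0, 1.5755, 3.4532.
Z = Σ gᵢe^(−Eᵢ/kT) = 1·e^(−0) + 3·e^(−1.5755) + 6·e^(−3.4532) = 1.0000 + 0.62071 + 0.18987 = 1.8106.
⟨E⟩ = Σ EᵢPᵢ = 0.12541 eV.
S/k_B = ln Z + ⟨E⟩/kT = ln(1.8106) + 0.12541/0.139 = 0.59366 + 0.90223 = 1.50.

1.50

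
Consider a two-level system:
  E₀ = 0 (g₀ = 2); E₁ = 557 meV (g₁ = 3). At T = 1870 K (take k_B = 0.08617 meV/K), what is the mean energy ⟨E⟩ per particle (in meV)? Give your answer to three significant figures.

25.2 meV

k_BT = 0.08617 × 1870 K = 161.14 meV.
Eᵢ/kT = 0, 3.4566.
Z = Σ gᵢe^(−Eᵢ/kT) = 2·e^(−0) + 3·e^(−3.4566) = 2.0000 + 0.094610 = 2.0946.
⟨E⟩ = Σ Eᵢ gᵢe^(−Eᵢ/kT) / Z = (0·2.0000 + 557·0.094610) / 2.0946 = 25.2 meV.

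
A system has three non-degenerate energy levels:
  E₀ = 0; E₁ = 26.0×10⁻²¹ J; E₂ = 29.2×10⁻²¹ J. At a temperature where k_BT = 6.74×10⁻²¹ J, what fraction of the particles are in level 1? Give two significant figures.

0.020

Eᵢ/kT = 0, 3.858, 4.332.
Z = Σ e^(−Eᵢ/kT) = e^(−0) + e^(−3.858) + e^(−4.332) = 1.000 + 0.02111 + 0.01314 = 1.034.
P₁ = e^(−E₁/kT) / Z = 0.02111/1.034 = 0.020.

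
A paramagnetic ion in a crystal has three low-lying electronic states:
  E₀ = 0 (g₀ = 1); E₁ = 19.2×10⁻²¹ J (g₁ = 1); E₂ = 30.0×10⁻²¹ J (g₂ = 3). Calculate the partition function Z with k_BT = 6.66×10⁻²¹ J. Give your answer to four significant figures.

Eᵢ/kT = 0, 2.88288, 4.50450.
Z = Σ gᵢe^(−Eᵢ/kT) = 1·e^(−0) + 1·e^(−2.88288) + 3·e^(−4.50450) = 1.00000 + 0.0559733 + 0.0331774 = 1.08915.

Z = 1.089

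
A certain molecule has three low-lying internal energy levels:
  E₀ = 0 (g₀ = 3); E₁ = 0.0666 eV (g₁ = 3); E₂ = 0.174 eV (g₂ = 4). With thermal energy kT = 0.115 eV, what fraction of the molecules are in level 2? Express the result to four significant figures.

Eᵢ/kT = 0, 0.579130, 1.51304.
Z = Σ gᵢe^(−Eᵢ/kT) = 3·e^(−0) + 3·e^(−0.579130) + 4·e^(−1.51304) = 3.00000 + 1.68116 + 0.880958 = 5.56212.
P₂ = g₂ e^(−E₂/kT) / Z = 0.880958/5.56212 = 0.1584.

0.1584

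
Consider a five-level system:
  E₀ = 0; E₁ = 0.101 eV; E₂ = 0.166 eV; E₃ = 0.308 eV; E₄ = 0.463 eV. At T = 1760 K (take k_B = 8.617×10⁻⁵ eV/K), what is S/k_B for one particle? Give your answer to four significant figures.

1.259

k_BT = 8.617×10⁻⁵ × 1760 K = 0.151659 eV.
Eᵢ/kT = 0, 0.665968, 1.09456, 2.03087, 3.05290.
Z = Σ e^(−Eᵢ/kT) = e^(−0) + e^(−0.665968) + e^(−1.09456) + e^(−2.03087) + e^(−3.05290) = 1.00000 + 0.513776 + 0.334687 + 0.131221 + 0.0472218 = 2.02691.
⟨E⟩ = Σ EᵢPᵢ = 0.0837379 eV.
S/k_B = ln Z + ⟨E⟩/kT = ln(2.02691) + 0.0837379/0.151659 = 0.706512 + 0.552146 = 1.259.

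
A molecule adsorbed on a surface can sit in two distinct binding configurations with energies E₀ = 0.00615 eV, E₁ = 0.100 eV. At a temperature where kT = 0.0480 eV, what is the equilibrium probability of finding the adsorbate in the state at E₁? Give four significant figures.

Eᵢ/kT = 0.128125, 2.08333.
Z = Σ e^(−Eᵢ/kT) = e^(−0.128125) + e^(−2.08333) = 0.879743 + 0.124515 = 1.00426.
P₁ = e^(−E₁/kT) / Z = 0.124515/1.00426 = 0.1240.

0.1240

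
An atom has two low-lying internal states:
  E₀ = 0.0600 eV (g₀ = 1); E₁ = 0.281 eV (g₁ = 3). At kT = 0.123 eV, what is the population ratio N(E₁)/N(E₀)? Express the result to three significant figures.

n₁/n₀ = (g₁/g₀) exp[−(E₁−E₀)/kT] = (3/1) × exp(−(0.2210 eV)/(0.123 eV)) = (3/1) × exp(-1.7967) = 0.498.

0.498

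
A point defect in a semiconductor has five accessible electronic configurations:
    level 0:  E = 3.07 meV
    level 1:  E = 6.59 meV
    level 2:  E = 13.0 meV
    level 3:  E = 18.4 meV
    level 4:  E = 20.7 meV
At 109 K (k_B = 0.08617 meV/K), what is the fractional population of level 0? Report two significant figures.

0.42

k_BT = 0.08617 × 109 K = 9.393 meV.
Eᵢ/kT = 0.3268, 0.7016, 1.384, 1.959, 2.204.
Z = Σ e^(−Eᵢ/kT) = e^(−0.3268) + e^(−0.7016) + e^(−1.384) + e^(−1.959) + e^(−2.204) = 0.7212 + 0.4958 + 0.2506 + 0.1410 + 0.1104 = 1.719.
P₀ = e^(−E₀/kT) / Z = 0.7212/1.719 = 0.42.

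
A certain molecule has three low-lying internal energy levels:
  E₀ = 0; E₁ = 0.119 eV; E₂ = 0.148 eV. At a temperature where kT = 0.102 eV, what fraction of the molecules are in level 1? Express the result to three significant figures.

0.201

Eᵢ/kT = 0, 1.1667, 1.4510.
Z = Σ e^(−Eᵢ/kT) = e^(−0) + e^(−1.1667) + e^(−1.4510) = 1.0000 + 0.31139 + 0.23434 = 1.5457.
P₁ = e^(−E₁/kT) / Z = 0.31139/1.5457 = 0.201.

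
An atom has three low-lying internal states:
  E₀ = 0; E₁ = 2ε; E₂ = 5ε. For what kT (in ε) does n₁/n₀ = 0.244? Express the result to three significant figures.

n₁/n₀ = exp[−(E₁−E₀)/kT] = 0.244.
⇒ (E₁−E₀)/kT = ln(1/0.244) = ln(4.0984) = 1.4106.
kT = 2ε / 1.4106 = 1.42 ε.

1.42 ε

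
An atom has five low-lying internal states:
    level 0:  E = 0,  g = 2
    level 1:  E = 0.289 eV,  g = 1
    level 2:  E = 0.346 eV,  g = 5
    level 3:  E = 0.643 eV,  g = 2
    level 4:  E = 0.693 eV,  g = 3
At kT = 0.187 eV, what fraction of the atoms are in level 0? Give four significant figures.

Eᵢ/kT = 0, 1.54545, 1.85027, 3.43850, 3.70588.
Z = Σ gᵢe^(−Eᵢ/kT) = 2·e^(−0) + 1·e^(−1.54545) + 5·e^(−1.85027) + 2·e^(−3.43850) + 3·e^(−3.70588) = 2.00000 + 0.213216 + 0.785974 + 0.0642256 + 0.0737357 = 3.13715.
P₀ = g₀ e^(−E₀/kT) / Z = 2.00000/3.13715 = 0.6375.

0.6375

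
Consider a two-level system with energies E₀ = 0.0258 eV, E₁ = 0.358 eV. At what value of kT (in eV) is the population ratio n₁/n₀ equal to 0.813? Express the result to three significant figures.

n₁/n₀ = exp[−(E₁−E₀)/kT] = 0.813.
⇒ (E₁−E₀)/kT = ln(1/0.813) = ln(1.2300) = 0.20701.
kT = 0.3322 eV / 0.20701 = 1.60 eV.

1.60 eV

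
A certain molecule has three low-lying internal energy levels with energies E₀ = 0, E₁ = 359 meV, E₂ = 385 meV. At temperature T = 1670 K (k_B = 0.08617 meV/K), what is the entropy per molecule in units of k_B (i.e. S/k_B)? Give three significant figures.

k_BT = 0.08617 × 1670 K = 143.90 meV.
Eᵢ/kT = 0, 2.4948, 2.6755.
Z = Σ e^(−Eᵢ/kT) = e^(−0) + e^(−2.4948) + e^(−2.6755) = 1.0000 + 0.082513 + 0.068872 = 1.1514.
⟨E⟩ = Σ EᵢPᵢ = 48.756 meV.
S/k_B = ln Z + ⟨E⟩/kT = ln(1.1514) + 48.756/143.90 = 0.14098 + 0.33882 = 0.480.

0.480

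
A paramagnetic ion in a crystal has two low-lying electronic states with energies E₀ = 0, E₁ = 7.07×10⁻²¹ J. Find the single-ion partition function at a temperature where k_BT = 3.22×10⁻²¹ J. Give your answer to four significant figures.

Eᵢ/kT = 0, 2.19565.
Z = Σ e^(−Eᵢ/kT) = e^(−0) + e^(−2.19565) = 1.00000 + 0.111286 = 1.11129.

Z = 1.111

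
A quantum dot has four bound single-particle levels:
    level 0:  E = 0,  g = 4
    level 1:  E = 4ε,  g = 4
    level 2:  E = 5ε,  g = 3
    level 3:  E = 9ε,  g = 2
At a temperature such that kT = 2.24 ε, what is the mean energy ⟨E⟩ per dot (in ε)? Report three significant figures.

0.918 ε

Eᵢ/kT = 0, 1.7857, 2.2321, 4.0179.
Z = Σ gᵢe^(−Eᵢ/kT) = 4·e^(−0) + 4·e^(−1.7857) + 3·e^(−2.2321) + 2·e^(−4.0179) = 4.0000 + 0.67072 + 0.32191 + 0.035981 = 5.0286.
⟨E⟩ = Σ Eᵢ gᵢe^(−Eᵢ/kT) / Z = (0·4.0000 + 4·0.67072 + 5·0.32191 + 9·0.035981) / 5.0286 = 0.918 ε.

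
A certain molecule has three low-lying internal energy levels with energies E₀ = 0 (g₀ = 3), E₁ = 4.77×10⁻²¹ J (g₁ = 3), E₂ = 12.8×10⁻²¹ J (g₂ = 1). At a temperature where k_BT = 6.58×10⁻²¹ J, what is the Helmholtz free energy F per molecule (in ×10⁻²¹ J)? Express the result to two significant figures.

-10 ×10⁻²¹ J

Eᵢ/kT = 0, 0.7249, 1.945.
Z = Σ gᵢe^(−Eᵢ/kT) = 3·e^(−0) + 3·e^(−0.7249) + 1·e^(−1.945) = 3.000 + 1.453 + 0.1430 = 4.596.
F = −kT ln Z = −6.58 × ln(4.596) = −6.58 × 1.525 = -10 ×10⁻²¹ J.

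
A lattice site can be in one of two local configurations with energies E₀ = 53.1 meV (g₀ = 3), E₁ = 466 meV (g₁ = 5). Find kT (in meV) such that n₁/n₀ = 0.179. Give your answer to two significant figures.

190 meV

n₁/n₀ = (g₁/g₀) exp[−(E₁−E₀)/kT] = 0.179.
⇒ (E₁−E₀)/kT = ln((5/3)/0.179) = ln(9.311) = 2.231.
kT = 412.9 meV / 2.231 = 190 meV.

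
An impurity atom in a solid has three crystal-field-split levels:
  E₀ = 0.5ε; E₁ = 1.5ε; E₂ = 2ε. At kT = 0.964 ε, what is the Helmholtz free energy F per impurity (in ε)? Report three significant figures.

0.0680 ε

Eᵢ/kT = 0.51867, 1.5560, 2.0747.
Z = Σ e^(−Eᵢ/kT) = e^(−0.51867) + e^(−1.5560) + e^(−2.0747) = 0.59531 + 0.21098 + 0.12559 = 0.93188.
F = −kT ln Z = −0.964 × ln(0.93188) = −0.964 × -0.070551 = 0.0680 ε.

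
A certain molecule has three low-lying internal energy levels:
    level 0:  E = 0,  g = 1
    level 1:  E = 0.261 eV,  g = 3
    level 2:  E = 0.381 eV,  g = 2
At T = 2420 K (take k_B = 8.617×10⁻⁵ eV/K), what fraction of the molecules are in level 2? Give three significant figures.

k_BT = 8.617×10⁻⁵ × 2420 K = 0.20853 eV.
Eᵢ/kT = 0, 1.2516, 1.8271.
Z = Σ gᵢe^(−Eᵢ/kT) = 1·e^(−0) + 3·e^(−1.2516) + 2·e^(−1.8271) = 1.0000 + 0.85814 + 0.32176 = 2.1799.
P₂ = g₂ e^(−E₂/kT) / Z = 0.32176/2.1799 = 0.148.

0.148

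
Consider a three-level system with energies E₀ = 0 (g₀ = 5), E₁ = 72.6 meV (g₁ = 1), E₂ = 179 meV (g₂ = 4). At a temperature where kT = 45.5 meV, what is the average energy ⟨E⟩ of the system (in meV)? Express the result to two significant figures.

Eᵢ/kT = 0, 1.596, 3.934.
Z = Σ gᵢe^(−Eᵢ/kT) = 5·e^(−0) + 1·e^(−1.596) + 4·e^(−3.934) = 5.000 + 0.2027 + 0.07826 = 5.281.
⟨E⟩ = Σ Eᵢ gᵢe^(−Eᵢ/kT) / Z = (0·5.000 + 72.6·0.2027 + 179·0.07826) / 5.281 = 5.4 meV.

5.4 meV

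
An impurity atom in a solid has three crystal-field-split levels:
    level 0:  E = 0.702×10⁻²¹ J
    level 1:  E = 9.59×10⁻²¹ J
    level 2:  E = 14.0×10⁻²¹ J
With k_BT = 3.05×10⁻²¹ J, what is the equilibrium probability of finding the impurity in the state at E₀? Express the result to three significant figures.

0.937

Eᵢ/kT = 0.23016, 3.1443, 4.5902.
Z = Σ e^(−Eᵢ/kT) = e^(−0.23016) + e^(−3.1443) + e^(−4.5902) = 0.79441 + 0.043097 + 0.010151 = 0.84766.
P₀ = e^(−E₀/kT) / Z = 0.79441/0.84766 = 0.937.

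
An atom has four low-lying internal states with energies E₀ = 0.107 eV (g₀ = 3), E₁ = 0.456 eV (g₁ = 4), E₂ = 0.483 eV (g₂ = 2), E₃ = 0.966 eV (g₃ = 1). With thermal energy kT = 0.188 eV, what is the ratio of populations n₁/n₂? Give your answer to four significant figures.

n₁/n₂ = (g₁/g₂) exp[−(E₁−E₂)/kT] = (4/2) × exp(−(-0.027 eV)/(0.188 eV)) = (4/2) × exp(0.143617) = 2.309.

2.309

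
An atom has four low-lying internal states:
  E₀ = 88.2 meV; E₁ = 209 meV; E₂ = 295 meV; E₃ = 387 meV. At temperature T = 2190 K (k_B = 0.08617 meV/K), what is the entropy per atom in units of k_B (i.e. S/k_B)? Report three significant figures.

k_BT = 0.08617 × 2190 K = 188.71 meV.
Eᵢ/kT = 0.46738, 1.1075, 1.5632, 2.0508.
Z = Σ e^(−Eᵢ/kT) = e^(−0.46738) + e^(−1.1075) + e^(−1.5632) + e^(−2.0508) = 0.62664 + 0.33038 + 0.20946 + 0.12863 = 1.2951.
⟨E⟩ = Σ EᵢPᵢ = 182.14 meV.
S/k_B = ln Z + ⟨E⟩/kT = ln(1.2951) + 182.14/188.71 = 0.25859 + 0.96518 = 1.22.

1.22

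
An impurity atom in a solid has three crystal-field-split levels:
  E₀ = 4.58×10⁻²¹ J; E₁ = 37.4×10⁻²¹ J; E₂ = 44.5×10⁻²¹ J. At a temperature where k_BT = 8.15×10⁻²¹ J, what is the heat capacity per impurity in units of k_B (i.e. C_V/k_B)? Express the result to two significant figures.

0.45

Eᵢ/kT = 0.5620, 4.589, 5.460.
Z = Σ e^(−Eᵢ/kT) = e^(−0.5620) + e^(−4.589) + e^(−5.460) = 0.5701 + 0.01016 + 0.004254 = 0.5845.
⟨E⟩ = 5.441, ⟨E²⟩ = 59.19.
C_V/k_B = (⟨E²⟩ − ⟨E⟩²)/(kT)² = (59.19 − 29.60)/66.42 = 0.45.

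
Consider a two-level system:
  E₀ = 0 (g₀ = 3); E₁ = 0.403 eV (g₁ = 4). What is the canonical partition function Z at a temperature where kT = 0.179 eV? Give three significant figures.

Eᵢ/kT = 0, 2.2514.
Z = Σ gᵢe^(−Eᵢ/kT) = 3·e^(−0) + 4·e^(−2.2514) = 3.0000 + 0.42101 = 3.4210.

Z = 3.42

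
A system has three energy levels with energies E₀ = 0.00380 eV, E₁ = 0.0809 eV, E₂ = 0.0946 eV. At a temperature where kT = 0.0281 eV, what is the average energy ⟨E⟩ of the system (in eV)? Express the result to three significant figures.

0.0115 eV

Eᵢ/kT = 0.13523, 2.8790, 3.3665.
Z = Σ e^(−Eᵢ/kT) = e^(−0.13523) + e^(−2.8790) + e^(−3.3665) = 0.87351 + 0.056191 + 0.034510 = 0.96421.
⟨E⟩ = Σ Eᵢ e^(−Eᵢ/kT) / Z = (0.00380·0.87351 + 0.0809·0.056191 + 0.0946·0.034510) / 0.96421 = 0.0115 eV.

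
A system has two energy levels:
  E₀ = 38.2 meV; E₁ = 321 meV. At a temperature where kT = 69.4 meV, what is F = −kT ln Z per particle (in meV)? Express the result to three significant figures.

Eᵢ/kT = 0.55043, 4.6254.
Z = Σ e^(−Eᵢ/kT) = e^(−0.55043) + e^(−4.6254) = 0.57670 + 0.0097997 = 0.58650.
F = −kT ln Z = −69.4 × ln(0.58650) = −69.4 × -0.53358 = 37.0 meV.

37.0 meV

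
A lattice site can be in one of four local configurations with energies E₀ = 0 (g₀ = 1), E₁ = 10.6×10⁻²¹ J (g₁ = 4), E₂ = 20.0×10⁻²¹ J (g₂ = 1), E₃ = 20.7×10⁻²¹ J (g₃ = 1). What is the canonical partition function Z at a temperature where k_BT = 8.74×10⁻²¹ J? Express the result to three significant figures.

Z = 2.38

Eᵢ/kT = 0, 1.2128, 2.2883, 2.3684.
Z = Σ gᵢe^(−Eᵢ/kT) = 1·e^(−0) + 4·e^(−1.2128) + 1·e^(−2.2883) + 1·e^(−2.3684) = 1.0000 + 1.1895 + 0.10144 + 0.093630 = 2.3846.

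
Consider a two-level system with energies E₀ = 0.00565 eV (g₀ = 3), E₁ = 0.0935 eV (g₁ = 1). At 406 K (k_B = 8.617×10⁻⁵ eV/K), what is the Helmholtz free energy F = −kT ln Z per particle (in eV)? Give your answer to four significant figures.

k_BT = 8.617×10⁻⁵ × 406 K = 0.0349850 eV.
Eᵢ/kT = 0.161498, 2.67257.
Z = Σ gᵢe^(−Eᵢ/kT) = 3·e^(−0.161498) + 1·e^(−2.67257) = 2.55260 + 0.0690745 = 2.62167.
F = −kT ln Z = −0.0349850 × ln(2.62167) = −0.0349850 × 0.963812 = -0.03372 eV.

-0.03372 eV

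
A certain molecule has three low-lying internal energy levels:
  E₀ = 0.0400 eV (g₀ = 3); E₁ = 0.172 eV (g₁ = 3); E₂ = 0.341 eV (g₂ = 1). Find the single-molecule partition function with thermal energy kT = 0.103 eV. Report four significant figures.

Z = 2.636

Eᵢ/kT = 0.388350, 1.66990, 3.31068.
Z = Σ gᵢe^(−Eᵢ/kT) = 3·e^(−0.388350) + 3·e^(−1.66990) + 1·e^(−3.31068) = 2.03452 + 0.564798 + 0.0364914 = 2.63581.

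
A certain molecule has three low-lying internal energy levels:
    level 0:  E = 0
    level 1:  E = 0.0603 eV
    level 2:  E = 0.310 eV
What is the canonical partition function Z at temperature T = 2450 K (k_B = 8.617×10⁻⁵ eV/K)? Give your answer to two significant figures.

Z = 2.0

k_BT = 8.617×10⁻⁵ × 2450 K = 0.2111 eV.
Eᵢ/kT = 0, 0.2856, 1.468.
Z = Σ e^(−Eᵢ/kT) = e^(−0) + e^(−0.2856) + e^(−1.468) = 1.000 + 0.7516 + 0.2304 = 1.982.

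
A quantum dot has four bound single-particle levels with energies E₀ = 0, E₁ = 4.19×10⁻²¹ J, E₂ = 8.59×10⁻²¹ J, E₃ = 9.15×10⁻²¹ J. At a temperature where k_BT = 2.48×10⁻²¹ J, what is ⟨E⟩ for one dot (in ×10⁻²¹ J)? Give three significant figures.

Eᵢ/kT = 0, 1.6895, 3.4637, 3.6895.
Z = Σ e^(−Eᵢ/kT) = e^(−0) + e^(−1.6895) + e^(−3.4637) + e^(−3.6895) = 1.0000 + 0.18461 + 0.031314 + 0.024984 = 1.2409.
⟨E⟩ = Σ Eᵢ e^(−Eᵢ/kT) / Z = (0·1.0000 + 4.19·0.18461 + 8.59·0.031314 + 9.15·0.024984) / 1.2409 = 1.02 ×10⁻²¹ J.

1.02 ×10⁻²¹ J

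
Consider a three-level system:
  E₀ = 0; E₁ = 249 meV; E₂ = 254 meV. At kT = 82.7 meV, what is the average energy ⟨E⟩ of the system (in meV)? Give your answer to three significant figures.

21.9 meV

Eᵢ/kT = 0, 3.0109, 3.0713.
Z = Σ e^(−Eᵢ/kT) = e^(−0) + e^(−3.0109) + e^(−3.0713) = 1.0000 + 0.049247 + 0.046361 = 1.0956.
⟨E⟩ = Σ Eᵢ e^(−Eᵢ/kT) / Z = (0·1.0000 + 249·0.049247 + 254·0.046361) / 1.0956 = 21.9 meV.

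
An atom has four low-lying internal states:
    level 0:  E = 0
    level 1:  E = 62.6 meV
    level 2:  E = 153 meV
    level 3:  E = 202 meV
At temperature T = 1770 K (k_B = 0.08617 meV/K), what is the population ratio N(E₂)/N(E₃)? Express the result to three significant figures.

k_BT = 0.08617 × 1770 K = 152.52 meV.
n₂/n₃ = exp[−(E₂−E₃)/kT] = exp(−(-49 meV)/(152.52 meV)) = exp(0.32127) = 1.38.

1.38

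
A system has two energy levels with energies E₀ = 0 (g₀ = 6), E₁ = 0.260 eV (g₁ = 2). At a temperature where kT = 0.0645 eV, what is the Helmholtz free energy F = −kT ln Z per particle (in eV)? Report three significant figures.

-0.116 eV

Eᵢ/kT = 0, 4.0310.
Z = Σ gᵢe^(−Eᵢ/kT) = 6·e^(−0) + 2·e^(−4.0310) = 6.0000 + 0.035513 = 6.0355.
F = −kT ln Z = −0.0645 × ln(6.0355) = −0.0645 × 1.7977 = -0.116 eV.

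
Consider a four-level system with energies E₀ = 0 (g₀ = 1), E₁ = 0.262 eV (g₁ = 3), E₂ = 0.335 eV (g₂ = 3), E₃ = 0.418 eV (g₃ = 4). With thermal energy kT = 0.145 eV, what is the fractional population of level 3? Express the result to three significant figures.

0.111

Eᵢ/kT = 0, 1.8069, 2.3103, 2.8828.
Z = Σ gᵢe^(−Eᵢ/kT) = 1·e^(−0) + 3·e^(−1.8069) + 3·e^(−2.3103) + 4·e^(−2.8828) = 1.0000 + 0.49249 + 0.29769 + 0.22391 = 2.0141.
P₃ = g₃ e^(−E₃/kT) / Z = 0.22391/2.0141 = 0.111.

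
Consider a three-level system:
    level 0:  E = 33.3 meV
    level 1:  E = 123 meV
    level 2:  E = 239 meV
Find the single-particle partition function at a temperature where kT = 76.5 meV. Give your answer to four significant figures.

Eᵢ/kT = 0.435294, 1.60784, 3.12418.
Z = Σ e^(−Eᵢ/kT) = e^(−0.435294) + e^(−1.60784) + e^(−3.12418) = 0.647074 + 0.200320 + 0.0439730 = 0.891367.

Z = 0.8914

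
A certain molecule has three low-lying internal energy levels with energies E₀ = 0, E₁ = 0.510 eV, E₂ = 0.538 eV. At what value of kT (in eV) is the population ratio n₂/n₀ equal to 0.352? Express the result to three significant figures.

n₂/n₀ = exp[−(E₂−E₀)/kT] = 0.352.
⇒ (E₂−E₀)/kT = ln(1/0.352) = ln(2.8409) = 1.0441.
kT = 0.538 eV / 1.0441 = 0.515 eV.

0.515 eV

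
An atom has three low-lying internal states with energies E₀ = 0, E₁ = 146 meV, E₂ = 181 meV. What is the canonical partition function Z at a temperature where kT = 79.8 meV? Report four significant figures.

Z = 1.264

Eᵢ/kT = 0, 1.82957, 2.26817.
Z = Σ e^(−Eᵢ/kT) = e^(−0) + e^(−1.82957) + e^(−2.26817) = 1.00000 + 0.160483 + 0.103501 = 1.26398.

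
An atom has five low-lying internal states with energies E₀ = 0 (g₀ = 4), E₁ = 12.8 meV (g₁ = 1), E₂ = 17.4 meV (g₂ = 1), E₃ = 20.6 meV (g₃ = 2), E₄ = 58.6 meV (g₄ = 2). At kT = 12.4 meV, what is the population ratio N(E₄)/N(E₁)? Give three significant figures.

n₄/n₁ = (g₄/g₁) exp[−(E₄−E₁)/kT] = (2/1) × exp(−(45.8 meV)/(12.4 meV)) = (2/1) × exp(-3.6935) = 0.0498.

0.0498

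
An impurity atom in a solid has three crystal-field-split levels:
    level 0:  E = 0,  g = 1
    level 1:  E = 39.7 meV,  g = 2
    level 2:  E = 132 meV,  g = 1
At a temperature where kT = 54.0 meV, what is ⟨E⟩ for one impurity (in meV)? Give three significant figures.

Eᵢ/kT = 0, 0.73519, 2.4444.
Z = Σ gᵢe^(−Eᵢ/kT) = 1·e^(−0) + 2·e^(−0.73519) + 1·e^(−2.4444) = 1.0000 + 0.95883 + 0.086778 = 2.0456.
⟨E⟩ = Σ Eᵢ gᵢe^(−Eᵢ/kT) / Z = (0·1.0000 + 39.7·0.95883 + 132·0.086778) / 2.0456 = 24.2 meV.

24.2 meV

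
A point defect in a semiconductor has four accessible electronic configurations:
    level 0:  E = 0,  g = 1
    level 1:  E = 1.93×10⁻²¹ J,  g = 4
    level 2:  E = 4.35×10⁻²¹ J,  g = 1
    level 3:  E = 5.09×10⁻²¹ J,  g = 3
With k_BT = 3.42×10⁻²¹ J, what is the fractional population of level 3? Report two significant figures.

Eᵢ/kT = 0, 0.5643, 1.272, 1.488.
Z = Σ gᵢe^(−Eᵢ/kT) = 1·e^(−0) + 4·e^(−0.5643) + 1·e^(−1.272) + 3·e^(−1.488) = 1.000 + 2.275 + 0.2803 + 0.6775 = 4.233.
P₃ = g₃ e^(−E₃/kT) / Z = 0.6775/4.233 = 0.16.

0.16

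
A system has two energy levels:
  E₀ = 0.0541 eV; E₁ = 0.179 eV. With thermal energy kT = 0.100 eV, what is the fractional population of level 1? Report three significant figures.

Eᵢ/kT = 0.54100, 1.7900.
Z = Σ e^(−Eᵢ/kT) = e^(−0.54100) + e^(−1.7900) = 0.58217 + 0.16696 = 0.74913.
P₁ = e^(−E₁/kT) / Z = 0.16696/0.74913 = 0.223.

0.223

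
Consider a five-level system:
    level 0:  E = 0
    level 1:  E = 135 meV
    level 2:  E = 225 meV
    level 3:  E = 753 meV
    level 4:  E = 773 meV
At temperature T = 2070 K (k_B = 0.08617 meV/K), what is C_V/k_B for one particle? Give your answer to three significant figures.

0.471

k_BT = 0.08617 × 2070 K = 178.37 meV.
Eᵢ/kT = 0, 0.75685, 1.2614, 4.2216, 4.3337.
Z = Σ e^(−Eᵢ/kT) = e^(−0) + e^(−0.75685) + e^(−1.2614) + e^(−4.2216) + e^(−4.3337) = 1.0000 + 0.46914 + 0.28326 + 0.014675 + 0.013119 = 1.7802.
⟨E⟩ = 83.282 meV, ⟨E²⟩ = 21936 meV².
C_V/k_B = (⟨E²⟩ − ⟨E⟩²)/(kT)² = (21936 − 6935.9)/31816 = 0.471.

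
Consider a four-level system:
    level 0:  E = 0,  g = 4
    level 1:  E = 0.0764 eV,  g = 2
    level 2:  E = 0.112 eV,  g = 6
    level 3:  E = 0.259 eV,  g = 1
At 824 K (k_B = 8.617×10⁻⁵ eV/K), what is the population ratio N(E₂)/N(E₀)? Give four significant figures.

0.3098

k_BT = 8.617×10⁻⁵ × 824 K = 0.0710041 eV.
n₂/n₀ = (g₂/g₀) exp[−(E₂−E₀)/kT] = (6/4) × exp(−(0.112 eV)/(0.0710041 eV)) = (6/4) × exp(-1.57737) = 0.3098.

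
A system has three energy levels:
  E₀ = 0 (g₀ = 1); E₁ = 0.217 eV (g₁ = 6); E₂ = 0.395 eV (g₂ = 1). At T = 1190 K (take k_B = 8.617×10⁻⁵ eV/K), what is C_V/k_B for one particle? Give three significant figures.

k_BT = 8.617×10⁻⁵ × 1190 K = 0.10254 eV.
Eᵢ/kT = 0, 2.1162, 3.8522.
Z = Σ gᵢe^(−Eᵢ/kT) = 1·e^(−0) + 6·e^(−2.1162) + 1·e^(−3.8522) = 1.0000 + 0.72293 + 0.021233 = 1.7442.
⟨E⟩ = 0.094750 eV, ⟨E²⟩ = 0.021417 eV².
C_V/k_B = (⟨E²⟩ − ⟨E⟩²)/(kT)² = (0.021417 − 0.0089776)/0.010514 = 1.18.

1.18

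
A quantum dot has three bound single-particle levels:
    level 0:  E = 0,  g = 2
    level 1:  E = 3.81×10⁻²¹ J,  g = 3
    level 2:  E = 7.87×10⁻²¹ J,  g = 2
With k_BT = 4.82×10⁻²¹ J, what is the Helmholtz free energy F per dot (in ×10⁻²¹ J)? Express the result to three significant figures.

-6.37 ×10⁻²¹ J

Eᵢ/kT = 0, 0.79046, 1.6328.
Z = Σ gᵢe^(−Eᵢ/kT) = 2·e^(−0) + 3·e^(−0.79046) + 2·e^(−1.6328) = 2.0000 + 1.3609 + 0.39076 = 3.7517.
F = −kT ln Z = −4.82 × ln(3.7517) = −4.82 × 1.3222 = -6.37 ×10⁻²¹ J.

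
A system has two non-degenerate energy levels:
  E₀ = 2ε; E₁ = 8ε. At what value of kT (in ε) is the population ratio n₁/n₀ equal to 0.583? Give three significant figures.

11.1 ε

n₁/n₀ = exp[−(E₁−E₀)/kT] = 0.583.
⇒ (E₁−E₀)/kT = ln(1/0.583) = ln(1.7153) = 0.53959.
kT = 6ε / 0.53959 = 11.1 ε.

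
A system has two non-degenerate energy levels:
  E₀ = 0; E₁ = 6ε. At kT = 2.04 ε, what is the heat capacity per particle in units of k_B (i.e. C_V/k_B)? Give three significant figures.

Eᵢ/kT = 0, 2.9412.
Z = Σ e^(−Eᵢ/kT) = e^(−0) + e^(−2.9412) = 1.0000 + 0.052802 = 1.0528.
⟨E⟩ = 0.30092 ε, ⟨E²⟩ = 1.8055 ε².
C_V/k_B = (⟨E²⟩ − ⟨E⟩²)/(kT)² = (1.8055 − 0.090553)/4.1616 = 0.412.

0.412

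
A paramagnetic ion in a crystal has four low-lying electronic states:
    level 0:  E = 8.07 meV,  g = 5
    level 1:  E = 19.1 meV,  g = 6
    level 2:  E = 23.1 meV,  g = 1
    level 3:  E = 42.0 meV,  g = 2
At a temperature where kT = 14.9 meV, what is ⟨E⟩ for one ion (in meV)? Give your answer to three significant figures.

13.3 meV

Eᵢ/kT = 0.54161, 1.2819, 1.5503, 2.8188.
Z = Σ gᵢe^(−Eᵢ/kT) = 5·e^(−0.54161) + 6·e^(−1.2819) + 1·e^(−1.5503) + 2·e^(−2.8188) = 2.9091 + 1.6651 + 0.21218 + 0.11936 = 4.9057.
⟨E⟩ = Σ Eᵢ gᵢe^(−Eᵢ/kT) / Z = (8.07·2.9091 + 19.1·1.6651 + 23.1·0.21218 + 42.0·0.11936) / 4.9057 = 13.3 meV.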